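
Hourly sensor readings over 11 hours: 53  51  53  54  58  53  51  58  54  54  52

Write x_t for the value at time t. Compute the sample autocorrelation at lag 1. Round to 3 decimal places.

-0.126

Mean x̄ = (53 + 51 + 53 + 54 + 58 + 53 + 51 + 58 + 54 + 54 + 52)/11 = 53.7273
Numerator Σ_{t=1}^{10}(x_t−x̄)(x_{t+1}−x̄) = -7.0744
Denominator Σ(x_t−x̄)² = 56.1818
r_1 = -7.0744 / 56.1818 = -0.126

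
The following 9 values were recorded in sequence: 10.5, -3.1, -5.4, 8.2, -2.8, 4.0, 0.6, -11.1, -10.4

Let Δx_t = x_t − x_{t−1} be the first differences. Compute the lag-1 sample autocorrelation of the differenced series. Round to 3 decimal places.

First differences Δx: -13.6, -2.3, 13.6, -11.0, 6.8, -3.4, -11.7, 0.7
Mean of differences = -2.6125
Numerator Σ(Δx_t−Δx̄)(Δx_{t+1}−Δx̄) = -243.6552
Denominator Σ(Δx_t−Δx̄)² = 636.7888
r_1(Δx) = -243.6552 / 636.7888 = -0.383

-0.383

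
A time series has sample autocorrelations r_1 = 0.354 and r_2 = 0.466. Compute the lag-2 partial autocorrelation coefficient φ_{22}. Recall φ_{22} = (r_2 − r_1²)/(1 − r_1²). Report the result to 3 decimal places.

0.389

φ_{22} = (r_2 − r_1²) / (1 − r_1²)
r_1² = (0.354)² = 0.125316
Numerator = 0.466 − 0.1253 = 0.3407; denominator = 1 − 0.1253 = 0.8747
φ_{22} = 0.3407 / 0.8747 = 0.389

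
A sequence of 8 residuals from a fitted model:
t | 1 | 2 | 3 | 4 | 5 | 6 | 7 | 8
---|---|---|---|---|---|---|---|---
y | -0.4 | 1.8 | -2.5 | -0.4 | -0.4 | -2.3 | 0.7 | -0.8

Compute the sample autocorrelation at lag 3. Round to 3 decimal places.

Mean ȳ = (-0.4 + 1.8 − 2.5 − 0.4 − 0.4 − 2.3 + 0.7 − 0.8)/8 = -0.5375
Deviations from mean: 0.1375, 2.3375, -1.9625, 0.1375, 0.1375, -1.7625, 1.2375, -0.2625
Numerator Σ_{t=1}^{5}(y_t−ȳ)(y_{t+3}−ȳ) = 3.9333
Denominator Σ(y_t−ȳ)² = 14.0788
r_3 = 3.9333 / 14.0788 = 0.279

0.279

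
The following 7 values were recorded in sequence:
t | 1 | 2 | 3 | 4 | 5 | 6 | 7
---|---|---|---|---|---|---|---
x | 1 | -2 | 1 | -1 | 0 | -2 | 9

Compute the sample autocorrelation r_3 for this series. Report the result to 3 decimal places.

-0.154

Mean x̄ = (1 − 2 + 1 − 1 + 0 − 2 + 9)/7 = 0.8571
Σ(x_t−x̄)(x_{t+3}−x̄) = (-0.2653) + (2.4490) + (-0.4082) + (-15.1224) = -13.3469
Denominator Σ(x_t−x̄)² = 86.8571
r_3 = -13.3469 / 86.8571 = -0.154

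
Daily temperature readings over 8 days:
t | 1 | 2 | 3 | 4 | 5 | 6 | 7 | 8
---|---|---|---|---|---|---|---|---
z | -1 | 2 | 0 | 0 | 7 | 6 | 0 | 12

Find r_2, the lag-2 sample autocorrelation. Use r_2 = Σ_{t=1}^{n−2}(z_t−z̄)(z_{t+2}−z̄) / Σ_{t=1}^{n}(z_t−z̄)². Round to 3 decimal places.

Mean z̄ = (-1 + 2 + 0 + 0 + 7 + 6 + 0 + 12)/8 = 3.2500
Σ(z_t−z̄)(z_{t+2}−z̄) = (13.8125) + (4.0625) + (-12.1875) + (-8.9375) + (-12.1875) + (24.0625) = 8.6250
Denominator Σ(z_t−z̄)² = 149.5000
r_2 = 8.6250 / 149.5000 = 0.058

0.058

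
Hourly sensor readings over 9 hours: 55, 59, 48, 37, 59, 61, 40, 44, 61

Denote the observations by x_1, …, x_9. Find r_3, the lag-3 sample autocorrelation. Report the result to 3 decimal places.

Mean x̄ = (55 + 59 + 48 + 37 + 59 + 61 + 40 + 44 + 61)/9 = 51.5556
Numerator Σ_{t=1}^{6}(x_t−x̄)(x_{t+3}−x̄) = 172.8519
Denominator Σ(x_t−x̄)² = 716.2222
r_3 = 172.8519 / 716.2222 = 0.241

0.241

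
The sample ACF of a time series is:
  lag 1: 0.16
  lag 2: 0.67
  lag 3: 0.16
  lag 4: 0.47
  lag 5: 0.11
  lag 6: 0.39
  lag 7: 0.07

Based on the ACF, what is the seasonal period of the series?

2

The largest autocorrelation is r_2 = 0.67, with weaker echoes at lags 4 (0.47) and 6 (0.39); the remaining lags stay at or below 0.16.
The dominant spike at lag 2 indicates a seasonal period of 2.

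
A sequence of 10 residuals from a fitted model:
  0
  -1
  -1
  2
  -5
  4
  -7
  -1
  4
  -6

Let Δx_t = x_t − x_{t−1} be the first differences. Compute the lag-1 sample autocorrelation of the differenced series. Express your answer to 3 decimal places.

-0.637

First differences Δx: -1, 0, 3, -7, 9, -11, 6, 5, -10
Mean of differences = -0.6667
Numerator Σ(Δx_t−Δx̄)(Δx_{t+1}−Δx̄) = -266.1111
Denominator Σ(Δx_t−Δx̄)² = 418.0000
r_1(Δx) = -266.1111 / 418.0000 = -0.637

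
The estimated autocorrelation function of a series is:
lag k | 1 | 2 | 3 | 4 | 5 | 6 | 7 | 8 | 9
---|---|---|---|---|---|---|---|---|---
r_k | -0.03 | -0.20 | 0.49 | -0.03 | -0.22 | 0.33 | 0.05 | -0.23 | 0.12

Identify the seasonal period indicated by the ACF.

3

The largest autocorrelation is r_3 = 0.49, with a weaker echo at lag 6 (0.33); the remaining lags stay at or below 0.12.
The dominant spike at lag 3 indicates a seasonal period of 3.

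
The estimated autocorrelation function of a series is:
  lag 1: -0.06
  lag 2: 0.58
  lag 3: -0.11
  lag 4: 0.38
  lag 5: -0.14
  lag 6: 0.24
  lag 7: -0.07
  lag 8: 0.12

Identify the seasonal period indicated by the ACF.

The largest autocorrelation is r_2 = 0.58, with weaker echoes at lags 4 (0.38) and 6 (0.24); the remaining lags stay at or below 0.12.
The dominant spike at lag 2 indicates a seasonal period of 2.

2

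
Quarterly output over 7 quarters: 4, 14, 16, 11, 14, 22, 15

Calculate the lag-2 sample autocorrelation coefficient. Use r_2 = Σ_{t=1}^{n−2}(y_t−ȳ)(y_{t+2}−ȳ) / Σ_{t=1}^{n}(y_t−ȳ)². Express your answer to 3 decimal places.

Mean ȳ = (4 + 14 + 16 + 11 + 14 + 22 + 15)/7 = 13.7143
Σ(y_t−ȳ)(y_{t+2}−ȳ) = (-22.2041) + (-0.7755) + (0.6531) + (-22.4898) + (0.3673) = -44.4490
Denominator Σ(y_t−ȳ)² = 177.4286
r_2 = -44.4490 / 177.4286 = -0.251

-0.251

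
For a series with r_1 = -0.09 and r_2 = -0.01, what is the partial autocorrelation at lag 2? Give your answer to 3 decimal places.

-0.018

φ_{22} = (r_2 − r_1²) / (1 − r_1²)
r_1² = (-0.09)² = 0.0081
Numerator = -0.01 − 0.0081 = -0.0181; denominator = 1 − 0.0081 = 0.9919
φ_{22} = -0.0181 / 0.9919 = -0.018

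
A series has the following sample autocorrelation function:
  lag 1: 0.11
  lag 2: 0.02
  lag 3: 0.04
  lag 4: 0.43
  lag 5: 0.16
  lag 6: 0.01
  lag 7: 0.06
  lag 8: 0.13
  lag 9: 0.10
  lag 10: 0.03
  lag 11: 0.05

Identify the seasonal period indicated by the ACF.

4

The largest autocorrelation is r_4 = 0.43; the remaining lags stay at or below 0.16.
The dominant spike at lag 4 indicates a seasonal period of 4.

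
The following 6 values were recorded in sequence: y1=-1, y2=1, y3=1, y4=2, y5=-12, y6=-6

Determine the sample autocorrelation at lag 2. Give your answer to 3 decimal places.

Mean ȳ = (-1 + 1 + 1 + 2 − 12 − 6)/6 = -2.5000
Deviations from mean: 1.5000, 3.5000, 3.5000, 4.5000, -9.5000, -3.5000
Numerator Σ_{t=1}^{4}(y_t−ȳ)(y_{t+2}−ȳ) = -28.0000
Denominator Σ(y_t−ȳ)² = 149.5000
r_2 = -28.0000 / 149.5000 = -0.187

-0.187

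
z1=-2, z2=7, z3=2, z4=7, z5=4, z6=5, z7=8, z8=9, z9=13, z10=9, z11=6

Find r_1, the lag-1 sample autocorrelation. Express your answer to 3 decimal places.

0.179

Mean z̄ = (-2 + 7 + 2 + 7 + 4 + 5 + 8 + 9 + 13 + 9 + 6)/11 = 6.1818
Numerator Σ_{t=1}^{10}(z_t−z̄)(z_{t+1}−z̄) = 28.1488
Denominator Σ(z_t−z̄)² = 157.6364
r_1 = 28.1488 / 157.6364 = 0.179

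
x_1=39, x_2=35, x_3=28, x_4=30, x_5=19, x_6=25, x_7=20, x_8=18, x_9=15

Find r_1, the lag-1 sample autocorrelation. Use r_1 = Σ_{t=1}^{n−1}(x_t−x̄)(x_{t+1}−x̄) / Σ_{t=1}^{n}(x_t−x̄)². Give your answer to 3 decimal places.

0.483

Mean x̄ = (39 + 35 + 28 + 30 + 19 + 25 + 20 + 18 + 15)/9 = 25.4444
Numerator Σ_{t=1}^{8}(x_t−x̄)(x_{t+1}−x̄) = 259.8025
Denominator Σ(x_t−x̄)² = 538.2222
r_1 = 259.8025 / 538.2222 = 0.483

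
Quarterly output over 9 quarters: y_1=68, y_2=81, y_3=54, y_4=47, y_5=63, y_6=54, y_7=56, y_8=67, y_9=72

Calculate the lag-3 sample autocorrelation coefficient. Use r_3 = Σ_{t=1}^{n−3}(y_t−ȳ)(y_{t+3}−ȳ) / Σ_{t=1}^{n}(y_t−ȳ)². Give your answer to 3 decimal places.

Mean ȳ = (68 + 81 + 54 + 47 + 63 + 54 + 56 + 67 + 72)/9 = 62.4444
Numerator Σ_{t=1}^{6}(y_t−ȳ)(y_{t+3}−ȳ) = 17.1852
Denominator Σ(y_t−ȳ)² = 910.2222
r_3 = 17.1852 / 910.2222 = 0.019

0.019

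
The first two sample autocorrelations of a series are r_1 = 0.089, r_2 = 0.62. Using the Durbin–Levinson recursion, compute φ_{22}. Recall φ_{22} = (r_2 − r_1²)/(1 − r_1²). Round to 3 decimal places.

φ_{22} = (r_2 − r_1²) / (1 − r_1²)
r_1² = (0.089)² = 0.007921
Numerator = 0.62 − 0.0079 = 0.6121; denominator = 1 − 0.0079 = 0.9921
φ_{22} = 0.6121 / 0.9921 = 0.617

0.617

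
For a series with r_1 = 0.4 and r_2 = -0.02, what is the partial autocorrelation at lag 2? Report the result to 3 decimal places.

-0.214

φ_{22} = (r_2 − r_1²) / (1 − r_1²)
r_1² = (0.4)² = 0.16
Numerator = -0.02 − 0.1600 = -0.1800; denominator = 1 − 0.1600 = 0.8400
φ_{22} = -0.1800 / 0.8400 = -0.214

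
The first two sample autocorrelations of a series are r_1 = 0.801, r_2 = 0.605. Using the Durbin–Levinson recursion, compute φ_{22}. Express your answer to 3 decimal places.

φ_{22} = (r_2 − r_1²) / (1 − r_1²)
r_1² = (0.801)² = 0.641601
Numerator = 0.605 − 0.6416 = -0.0366; denominator = 1 − 0.6416 = 0.3584
φ_{22} = -0.0366 / 0.3584 = -0.102

-0.102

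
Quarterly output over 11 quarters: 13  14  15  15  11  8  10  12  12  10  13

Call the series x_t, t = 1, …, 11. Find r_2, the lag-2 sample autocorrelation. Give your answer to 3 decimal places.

Mean x̄ = (13 + 14 + 15 + 15 + 11 + 8 + 10 + 12 + 12 + 10 + 13)/11 = 12.0909
Numerator Σ_{t=1}^{9}(x_t−x̄)(x_{t+2}−x̄) = -3.9256
Denominator Σ(x_t−x̄)² = 48.9091
r_2 = -3.9256 / 48.9091 = -0.080

-0.080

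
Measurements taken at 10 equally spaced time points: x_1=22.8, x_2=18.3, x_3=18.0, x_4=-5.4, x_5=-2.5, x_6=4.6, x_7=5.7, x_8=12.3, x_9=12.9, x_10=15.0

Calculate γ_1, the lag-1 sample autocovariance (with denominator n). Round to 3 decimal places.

Mean x̄ = (22.8 + 18.3 + 18.0 − 5.4 − 2.5 + 4.6 + 5.7 + 12.3 + 12.9 + 15.0)/10 = 10.1700
Σ_{t=1}^{9}(x_t−x̄)(x_{t+1}−x̄) = 346.6481
γ_1 = 346.6481 / 10 = 34.665

34.665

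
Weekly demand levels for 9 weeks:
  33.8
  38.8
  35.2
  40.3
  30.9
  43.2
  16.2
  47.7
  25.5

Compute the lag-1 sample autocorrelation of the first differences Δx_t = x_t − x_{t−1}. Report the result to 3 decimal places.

-0.826

First differences Δx: 5.0, -3.6, 5.1, -9.4, 12.3, -27.0, 31.5, -22.2
Mean of differences = -1.0375
Numerator Σ(Δx_t−Δx̄)(Δx_{t+1}−Δx̄) = -2073.6627
Denominator Σ(Δx_t−Δx̄)² = 2509.0988
r_1(Δx) = -2073.6627 / 2509.0988 = -0.826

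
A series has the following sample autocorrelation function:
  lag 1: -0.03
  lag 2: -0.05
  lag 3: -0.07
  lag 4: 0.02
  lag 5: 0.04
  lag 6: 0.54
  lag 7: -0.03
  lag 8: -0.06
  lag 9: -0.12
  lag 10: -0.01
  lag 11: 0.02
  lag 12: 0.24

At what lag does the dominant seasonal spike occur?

6

The largest autocorrelation is r_6 = 0.54, with a weaker echo at lag 12 (0.24); the remaining lags stay at or below 0.04.
The dominant spike at lag 6 indicates a seasonal period of 6.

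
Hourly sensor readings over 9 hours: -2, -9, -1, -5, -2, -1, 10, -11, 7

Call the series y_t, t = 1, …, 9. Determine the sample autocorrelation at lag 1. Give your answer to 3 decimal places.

Mean ȳ = (-2 − 9 − 1 − 5 − 2 − 1 + 10 − 11 + 7)/9 = -1.5556
Numerator Σ_{t=1}^{8}(y_t−ȳ)(y_{t+1}−ȳ) = -184.9753
Denominator Σ(y_t−ȳ)² = 364.2222
r_1 = -184.9753 / 364.2222 = -0.508

-0.508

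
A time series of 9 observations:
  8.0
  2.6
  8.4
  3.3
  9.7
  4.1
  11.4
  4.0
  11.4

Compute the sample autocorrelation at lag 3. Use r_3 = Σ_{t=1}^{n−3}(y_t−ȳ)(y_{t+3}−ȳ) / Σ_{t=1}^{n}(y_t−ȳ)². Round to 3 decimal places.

-0.572

Mean ȳ = (8.0 + 2.6 + 8.4 + 3.3 + 9.7 + 4.1 + 11.4 + 4.0 + 11.4)/9 = 6.9889
Σ(y_t−ȳ)(y_{t+3}−ȳ) = (-3.7299) + (-11.8988) + (-4.0765) + (-16.2721) + (-8.1032) + (-12.7432) = -56.8237
Denominator Σ(y_t−ȳ)² = 99.4289
r_3 = -56.8237 / 99.4289 = -0.572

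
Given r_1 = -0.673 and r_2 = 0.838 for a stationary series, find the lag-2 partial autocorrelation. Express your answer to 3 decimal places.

0.704

φ_{22} = (r_2 − r_1²) / (1 − r_1²)
r_1² = (-0.673)² = 0.452929
Numerator = 0.838 − 0.4529 = 0.3851; denominator = 1 − 0.4529 = 0.5471
φ_{22} = 0.3851 / 0.5471 = 0.704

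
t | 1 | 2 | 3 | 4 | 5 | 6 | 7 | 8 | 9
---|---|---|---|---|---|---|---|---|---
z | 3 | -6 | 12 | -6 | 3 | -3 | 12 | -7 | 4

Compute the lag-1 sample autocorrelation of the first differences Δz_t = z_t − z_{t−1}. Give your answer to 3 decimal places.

First differences Δz: -9, 18, -18, 9, -6, 15, -19, 11
Mean of differences = 0.1250
Numerator Σ(Δz_t−Δz̄)(Δz_{t+1}−Δz̄) = -1285.8906
Denominator Σ(Δz_t−Δz̄)² = 1552.8750
r_1(Δz) = -1285.8906 / 1552.8750 = -0.828

-0.828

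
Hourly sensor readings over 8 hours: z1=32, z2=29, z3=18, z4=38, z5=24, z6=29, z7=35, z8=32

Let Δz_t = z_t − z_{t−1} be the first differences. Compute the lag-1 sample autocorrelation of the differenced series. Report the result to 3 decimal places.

-0.660

First differences Δz: -3, -11, 20, -14, 5, 6, -3
Mean of differences = 0.0000
Numerator Σ(Δz_t−Δz̄)(Δz_{t+1}−Δz̄) = -525.0000
Denominator Σ(Δz_t−Δz̄)² = 796.0000
r_1(Δz) = -525.0000 / 796.0000 = -0.660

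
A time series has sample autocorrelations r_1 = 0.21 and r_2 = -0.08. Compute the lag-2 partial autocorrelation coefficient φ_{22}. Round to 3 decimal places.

-0.130

φ_{22} = (r_2 − r_1²) / (1 − r_1²)
r_1² = (0.21)² = 0.0441
Numerator = -0.08 − 0.0441 = -0.1241; denominator = 1 − 0.0441 = 0.9559
φ_{22} = -0.1241 / 0.9559 = -0.130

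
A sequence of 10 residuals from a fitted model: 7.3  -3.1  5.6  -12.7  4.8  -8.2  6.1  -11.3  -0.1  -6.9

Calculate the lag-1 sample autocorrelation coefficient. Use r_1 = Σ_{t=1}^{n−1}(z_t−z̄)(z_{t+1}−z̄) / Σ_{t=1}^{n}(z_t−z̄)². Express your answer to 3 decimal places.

-0.700

Mean z̄ = (7.3 − 3.1 + 5.6 − 12.7 + 4.8 − 8.2 + 6.1 − 11.3 − 0.1 − 6.9)/10 = -1.8500
Numerator Σ_{t=1}^{9}(z_t−z̄)(z_{t+1}−z̄) = -366.9475
Denominator Σ(z_t−z̄)² = 524.1250
r_1 = -366.9475 / 524.1250 = -0.700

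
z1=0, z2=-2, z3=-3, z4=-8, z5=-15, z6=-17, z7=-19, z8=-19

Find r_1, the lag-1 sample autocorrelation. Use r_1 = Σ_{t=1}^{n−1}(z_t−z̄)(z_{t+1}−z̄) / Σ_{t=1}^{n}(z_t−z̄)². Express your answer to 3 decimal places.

0.702

Mean z̄ = (0 − 2 − 3 − 8 − 15 − 17 − 19 − 19)/8 = -10.3750
Σ(z_t−z̄)(z_{t+1}−z̄) = (86.8906) + (61.7656) + (17.5156) + (-10.9844) + (30.6406) + (57.1406) + (74.3906) = 317.3594
Denominator Σ(z_t−z̄)² = 451.8750
r_1 = 317.3594 / 451.8750 = 0.702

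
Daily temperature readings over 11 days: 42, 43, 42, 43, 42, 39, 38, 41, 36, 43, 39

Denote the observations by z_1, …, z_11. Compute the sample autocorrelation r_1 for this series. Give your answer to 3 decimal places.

-0.047

Mean z̄ = (42 + 43 + 42 + 43 + 42 + 39 + 38 + 41 + 36 + 43 + 39)/11 = 40.7273
Numerator Σ_{t=1}^{10}(z_t−z̄)(z_{t+1}−z̄) = -2.6198
Denominator Σ(z_t−z̄)² = 56.1818
r_1 = -2.6198 / 56.1818 = -0.047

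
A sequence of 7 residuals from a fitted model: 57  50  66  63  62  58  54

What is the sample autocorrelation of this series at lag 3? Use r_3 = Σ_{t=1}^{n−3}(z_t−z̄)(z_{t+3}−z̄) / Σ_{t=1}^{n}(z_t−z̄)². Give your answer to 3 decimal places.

-0.331

Mean z̄ = (57 + 50 + 66 + 63 + 62 + 58 + 54)/7 = 58.5714
Deviations from mean: -1.5714, -8.5714, 7.4286, 4.4286, 3.4286, -0.5714, -4.5714
Σ(z_t−z̄)(z_{t+3}−z̄) = (-6.9592) + (-29.3878) + (-4.2449) + (-20.2449) = -60.8367
Denominator Σ(z_t−z̄)² = 183.7143
r_3 = -60.8367 / 183.7143 = -0.331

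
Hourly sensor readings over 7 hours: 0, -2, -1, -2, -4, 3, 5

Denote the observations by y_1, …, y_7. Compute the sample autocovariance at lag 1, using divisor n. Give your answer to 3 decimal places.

Mean ȳ = (0 − 2 − 1 − 2 − 4 + 3 + 5)/7 = -0.1429
Deviations: 0.1429, -1.8571, -0.8571, -1.8571, -3.8571, 3.1429, 5.1429
Σ_{t=1}^{6}(y_t−ȳ)(y_{t+1}−ȳ) = 14.1224
γ_1 = 14.1224 / 7 = 2.017

2.017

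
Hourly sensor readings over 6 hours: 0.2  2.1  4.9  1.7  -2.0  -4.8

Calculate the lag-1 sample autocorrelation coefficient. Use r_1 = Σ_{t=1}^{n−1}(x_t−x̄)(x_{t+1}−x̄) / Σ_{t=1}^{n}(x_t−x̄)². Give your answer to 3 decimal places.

0.395

Mean x̄ = (0.2 + 2.1 + 4.9 + 1.7 − 2.0 − 4.8)/6 = 0.3500
Σ(x_t−x̄)(x_{t+1}−x̄) = (-0.2625) + (7.9625) + (6.1425) + (-3.1725) + (12.1025) = 22.7725
Denominator Σ(x_t−x̄)² = 57.6550
r_1 = 22.7725 / 57.6550 = 0.395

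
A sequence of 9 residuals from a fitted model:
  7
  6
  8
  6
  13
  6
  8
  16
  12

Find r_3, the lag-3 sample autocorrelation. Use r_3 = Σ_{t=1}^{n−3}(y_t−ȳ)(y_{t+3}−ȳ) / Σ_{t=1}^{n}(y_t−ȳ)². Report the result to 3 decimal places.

0.179

Mean ȳ = (7 + 6 + 8 + 6 + 13 + 6 + 8 + 16 + 12)/9 = 9.1111
Σ(y_t−ȳ)(y_{t+3}−ȳ) = (6.5679) + (-12.0988) + (3.4568) + (3.4568) + (26.7901) + (-8.9877) = 19.1852
Denominator Σ(y_t−ȳ)² = 106.8889
r_3 = 19.1852 / 106.8889 = 0.179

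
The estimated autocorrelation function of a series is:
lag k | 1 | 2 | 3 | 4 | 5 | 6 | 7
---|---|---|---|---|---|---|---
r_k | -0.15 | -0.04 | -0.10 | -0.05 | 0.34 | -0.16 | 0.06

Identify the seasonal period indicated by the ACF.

The largest autocorrelation is r_5 = 0.34; the remaining lags stay at or below 0.06.
The dominant spike at lag 5 indicates a seasonal period of 5.

5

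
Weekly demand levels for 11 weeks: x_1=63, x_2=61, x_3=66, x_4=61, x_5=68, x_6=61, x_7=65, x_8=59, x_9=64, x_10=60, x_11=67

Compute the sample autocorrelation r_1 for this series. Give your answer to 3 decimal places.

-0.684

Mean x̄ = (63 + 61 + 66 + 61 + 68 + 61 + 65 + 59 + 64 + 60 + 67)/11 = 63.1818
Numerator Σ_{t=1}^{10}(x_t−x̄)(x_{t+1}−x̄) = -62.6694
Denominator Σ(x_t−x̄)² = 91.6364
r_1 = -62.6694 / 91.6364 = -0.684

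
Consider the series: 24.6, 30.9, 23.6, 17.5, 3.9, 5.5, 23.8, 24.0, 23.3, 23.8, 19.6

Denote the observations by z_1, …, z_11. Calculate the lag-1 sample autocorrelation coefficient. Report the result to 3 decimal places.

0.495

Mean z̄ = (24.6 + 30.9 + 23.6 + 17.5 + 3.9 + 5.5 + 23.8 + 24.0 + 23.3 + 23.8 + 19.6)/11 = 20.0455
Numerator Σ_{t=1}^{10}(z_t−z̄)(z_{t+1}−z̄) = 338.5661
Denominator Σ(z_t−z̄)² = 684.5473
r_1 = 338.5661 / 684.5473 = 0.495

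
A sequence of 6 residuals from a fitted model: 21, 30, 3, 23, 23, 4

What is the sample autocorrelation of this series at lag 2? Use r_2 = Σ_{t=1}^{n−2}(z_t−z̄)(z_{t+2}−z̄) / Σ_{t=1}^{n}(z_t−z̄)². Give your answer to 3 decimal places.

Mean z̄ = (21 + 30 + 3 + 23 + 23 + 4)/6 = 17.3333
Deviations from mean: 3.6667, 12.6667, -14.3333, 5.6667, 5.6667, -13.3333
Numerator Σ_{t=1}^{4}(z_t−z̄)(z_{t+2}−z̄) = -137.5556
Denominator Σ(z_t−z̄)² = 621.3333
r_2 = -137.5556 / 621.3333 = -0.221

-0.221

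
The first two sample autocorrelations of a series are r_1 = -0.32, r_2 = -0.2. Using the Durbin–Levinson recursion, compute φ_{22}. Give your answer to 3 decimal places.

-0.337

φ_{22} = (r_2 − r_1²) / (1 − r_1²)
r_1² = (-0.32)² = 0.1024
Numerator = -0.2 − 0.1024 = -0.3024; denominator = 1 − 0.1024 = 0.8976
φ_{22} = -0.3024 / 0.8976 = -0.337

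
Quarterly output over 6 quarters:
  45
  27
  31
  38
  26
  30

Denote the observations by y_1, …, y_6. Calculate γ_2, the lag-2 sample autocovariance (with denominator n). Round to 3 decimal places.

Mean ȳ = (45 + 27 + 31 + 38 + 26 + 30)/6 = 32.8333
Deviations: 12.1667, -5.8333, -1.8333, 5.1667, -6.8333, -2.8333
Σ_{t=1}^{4}(y_t−ȳ)(y_{t+2}−ȳ) = -54.5556
γ_2 = -54.5556 / 6 = -9.093

-9.093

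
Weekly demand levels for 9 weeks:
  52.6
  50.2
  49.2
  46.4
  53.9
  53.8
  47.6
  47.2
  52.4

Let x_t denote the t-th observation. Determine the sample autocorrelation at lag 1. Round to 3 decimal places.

-0.068

Mean x̄ = (52.6 + 50.2 + 49.2 + 46.4 + 53.9 + 53.8 + 47.6 + 47.2 + 52.4)/9 = 50.3667
Numerator Σ_{t=1}^{8}(x_t−x̄)(x_{t+1}−x̄) = -4.6111
Denominator Σ(x_t−x̄)² = 68.2000
r_1 = -4.6111 / 68.2000 = -0.068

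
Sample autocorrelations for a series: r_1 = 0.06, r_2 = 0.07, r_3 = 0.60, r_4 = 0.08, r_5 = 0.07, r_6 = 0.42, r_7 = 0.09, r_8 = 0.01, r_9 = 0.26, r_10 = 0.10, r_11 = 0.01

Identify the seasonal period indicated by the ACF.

The largest autocorrelation is r_3 = 0.60, with weaker echoes at lags 6 (0.42) and 9 (0.26); the remaining lags stay at or below 0.10.
The dominant spike at lag 3 indicates a seasonal period of 3.

3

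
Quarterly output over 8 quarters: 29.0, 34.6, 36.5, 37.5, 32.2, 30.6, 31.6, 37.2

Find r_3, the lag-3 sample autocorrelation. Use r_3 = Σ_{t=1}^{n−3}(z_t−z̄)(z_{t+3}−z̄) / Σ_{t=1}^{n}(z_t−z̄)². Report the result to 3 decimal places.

-0.557

Mean z̄ = (29.0 + 34.6 + 36.5 + 37.5 + 32.2 + 30.6 + 31.6 + 37.2)/8 = 33.6500
Σ(z_t−z̄)(z_{t+3}−z̄) = (-17.9025) + (-1.3775) + (-8.6925) + (-7.8925) + (-5.1475) = -41.0125
Denominator Σ(z_t−z̄)² = 73.6800
r_3 = -41.0125 / 73.6800 = -0.557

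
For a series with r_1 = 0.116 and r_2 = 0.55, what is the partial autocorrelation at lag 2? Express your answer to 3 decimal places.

0.544

φ_{22} = (r_2 − r_1²) / (1 − r_1²)
r_1² = (0.116)² = 0.013456
Numerator = 0.55 − 0.0135 = 0.5365; denominator = 1 − 0.0135 = 0.9865
φ_{22} = 0.5365 / 0.9865 = 0.544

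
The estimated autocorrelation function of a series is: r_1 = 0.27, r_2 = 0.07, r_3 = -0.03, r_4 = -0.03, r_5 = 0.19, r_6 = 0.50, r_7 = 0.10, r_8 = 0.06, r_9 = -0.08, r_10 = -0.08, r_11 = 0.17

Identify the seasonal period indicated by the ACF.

The largest autocorrelation is r_6 = 0.50; the remaining lags stay at or below 0.27. The elevated value at lag 1 (0.27), dropping to 0.07 at lag 2, reflects decaying short-term dependence rather than seasonality.
The dominant spike at lag 6 indicates a seasonal period of 6.

6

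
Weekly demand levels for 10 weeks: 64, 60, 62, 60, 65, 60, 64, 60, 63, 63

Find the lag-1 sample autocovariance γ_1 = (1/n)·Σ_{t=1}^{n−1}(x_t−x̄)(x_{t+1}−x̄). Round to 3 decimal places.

-2.481

Mean x̄ = (64 + 60 + 62 + 60 + 65 + 60 + 64 + 60 + 63 + 63)/10 = 62.1000
Σ_{t=1}^{9}(x_t−x̄)(x_{t+1}−x̄) = -24.8100
γ_1 = -24.8100 / 10 = -2.481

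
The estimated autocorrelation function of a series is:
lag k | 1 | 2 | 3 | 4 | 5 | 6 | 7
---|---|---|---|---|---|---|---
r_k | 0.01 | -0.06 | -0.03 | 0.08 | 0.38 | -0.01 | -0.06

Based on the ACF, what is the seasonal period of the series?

The largest autocorrelation is r_5 = 0.38; the remaining lags stay at or below 0.08.
The dominant spike at lag 5 indicates a seasonal period of 5.

5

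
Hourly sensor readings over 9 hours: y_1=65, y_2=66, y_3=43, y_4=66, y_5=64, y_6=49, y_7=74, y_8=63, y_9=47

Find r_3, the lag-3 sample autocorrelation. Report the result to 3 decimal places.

0.535

Mean ȳ = (65 + 66 + 43 + 66 + 64 + 49 + 74 + 63 + 47)/9 = 59.6667
Σ(y_t−ȳ)(y_{t+3}−ȳ) = (33.7778) + (27.4444) + (177.7778) + (90.7778) + (14.4444) + (135.1111) = 479.3333
Denominator Σ(y_t−ȳ)² = 896.0000
r_3 = 479.3333 / 896.0000 = 0.535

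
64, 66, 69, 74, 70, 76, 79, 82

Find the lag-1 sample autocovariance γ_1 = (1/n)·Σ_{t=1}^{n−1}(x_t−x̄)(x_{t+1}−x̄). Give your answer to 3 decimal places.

18.094

Mean x̄ = (64 + 66 + 69 + 74 + 70 + 76 + 79 + 82)/8 = 72.5000
Σ_{t=1}^{7}(x_t−x̄)(x_{t+1}−x̄) = 144.7500
γ_1 = 144.7500 / 8 = 18.094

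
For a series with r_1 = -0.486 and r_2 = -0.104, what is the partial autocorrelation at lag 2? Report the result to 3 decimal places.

φ_{22} = (r_2 − r_1²) / (1 − r_1²)
r_1² = (-0.486)² = 0.236196
Numerator = -0.104 − 0.2362 = -0.3402; denominator = 1 − 0.2362 = 0.7638
φ_{22} = -0.3402 / 0.7638 = -0.445

-0.445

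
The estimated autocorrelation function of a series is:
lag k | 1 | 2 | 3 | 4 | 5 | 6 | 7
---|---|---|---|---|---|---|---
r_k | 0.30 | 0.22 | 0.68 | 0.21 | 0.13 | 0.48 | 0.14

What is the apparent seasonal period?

The largest autocorrelation is r_3 = 0.68, with a weaker echo at lag 6 (0.48); the remaining lags stay at or below 0.30. The elevated value at lag 1 (0.30), dropping to 0.22 at lag 2, reflects decaying short-term dependence rather than seasonality.
The dominant spike at lag 3 indicates a seasonal period of 3.

3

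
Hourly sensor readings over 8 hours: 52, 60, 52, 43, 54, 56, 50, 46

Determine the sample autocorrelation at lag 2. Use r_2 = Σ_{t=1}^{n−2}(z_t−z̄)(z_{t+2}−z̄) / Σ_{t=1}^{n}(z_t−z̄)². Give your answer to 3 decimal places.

-0.674

Mean z̄ = (52 + 60 + 52 + 43 + 54 + 56 + 50 + 46)/8 = 51.6250
Deviations from mean: 0.3750, 8.3750, 0.3750, -8.6250, 2.3750, 4.3750, -1.6250, -5.6250
Σ(z_t−z̄)(z_{t+2}−z̄) = (0.1406) + (-72.2344) + (0.8906) + (-37.7344) + (-3.8594) + (-24.6094) = -137.4063
Denominator Σ(z_t−z̄)² = 203.8750
r_2 = -137.4063 / 203.8750 = -0.674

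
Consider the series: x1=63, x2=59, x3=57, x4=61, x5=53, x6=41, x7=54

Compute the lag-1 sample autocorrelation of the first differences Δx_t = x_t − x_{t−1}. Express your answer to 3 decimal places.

-0.304

First differences Δx: -4, -2, 4, -8, -12, 13
Mean of differences = -1.5000
Numerator Σ(Δx_t−Δx̄)(Δx_{t+1}−Δx̄) = -121.2500
Denominator Σ(Δx_t−Δx̄)² = 399.5000
r_1(Δx) = -121.2500 / 399.5000 = -0.304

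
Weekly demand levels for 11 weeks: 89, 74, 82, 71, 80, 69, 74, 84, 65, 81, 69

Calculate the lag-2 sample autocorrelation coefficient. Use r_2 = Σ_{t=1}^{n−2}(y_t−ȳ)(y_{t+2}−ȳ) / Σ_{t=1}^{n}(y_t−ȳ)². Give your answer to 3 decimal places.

Mean ȳ = (89 + 74 + 82 + 71 + 80 + 69 + 74 + 84 + 65 + 81 + 69)/11 = 76.1818
Numerator Σ_{t=1}^{9}(y_t−ȳ)(y_{t+2}−ȳ) = 223.2066
Denominator Σ(y_t−ȳ)² = 561.6364
r_2 = 223.2066 / 561.6364 = 0.397

0.397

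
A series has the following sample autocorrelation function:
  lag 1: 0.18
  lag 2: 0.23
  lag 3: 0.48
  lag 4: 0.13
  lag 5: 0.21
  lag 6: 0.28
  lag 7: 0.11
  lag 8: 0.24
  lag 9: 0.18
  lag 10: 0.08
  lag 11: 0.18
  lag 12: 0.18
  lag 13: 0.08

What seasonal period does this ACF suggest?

3

The largest autocorrelation is r_3 = 0.48, with a weaker echo at lag 6 (0.28); the remaining lags stay at or below 0.24.
The dominant spike at lag 3 indicates a seasonal period of 3.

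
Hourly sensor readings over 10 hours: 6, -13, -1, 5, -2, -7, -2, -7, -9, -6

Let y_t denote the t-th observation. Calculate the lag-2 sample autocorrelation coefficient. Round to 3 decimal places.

-0.208

Mean ȳ = (6 − 13 − 1 + 5 − 2 − 7 − 2 − 7 − 9 − 6)/10 = -3.6000
Numerator Σ_{t=1}^{8}(y_t−ȳ)(y_{t+2}−ȳ) = -67.3200
Denominator Σ(y_t−ȳ)² = 324.4000
r_2 = -67.3200 / 324.4000 = -0.208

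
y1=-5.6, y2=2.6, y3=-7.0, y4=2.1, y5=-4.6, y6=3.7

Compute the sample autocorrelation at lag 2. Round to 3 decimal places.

Mean ȳ = (-5.6 + 2.6 − 7.0 + 2.1 − 4.6 + 3.7)/6 = -1.4667
Deviations from mean: -4.1333, 4.0667, -5.5333, 3.5667, -3.1333, 5.1667
Numerator Σ_{t=1}^{4}(y_t−ȳ)(y_{t+2}−ȳ) = 73.1411
Denominator Σ(y_t−ȳ)² = 113.4733
r_2 = 73.1411 / 113.4733 = 0.645

0.645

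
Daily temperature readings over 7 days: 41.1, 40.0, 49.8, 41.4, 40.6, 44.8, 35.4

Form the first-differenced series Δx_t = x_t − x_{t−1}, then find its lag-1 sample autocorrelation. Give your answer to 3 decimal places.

First differences Δx: -1.1, 9.8, -8.4, -0.8, 4.2, -9.4
Mean of differences = -0.9500
Numerator Σ(Δx_t−Δx̄)(Δx_{t+1}−Δx̄) = -125.5625
Denominator Σ(Δx_t−Δx̄)² = 269.0350
r_1(Δx) = -125.5625 / 269.0350 = -0.467

-0.467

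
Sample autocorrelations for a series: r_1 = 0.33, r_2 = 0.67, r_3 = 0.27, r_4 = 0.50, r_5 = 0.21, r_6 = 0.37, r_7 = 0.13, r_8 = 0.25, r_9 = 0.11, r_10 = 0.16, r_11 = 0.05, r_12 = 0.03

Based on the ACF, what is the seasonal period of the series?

2

The largest autocorrelation is r_2 = 0.67, with weaker echoes at lags 4 (0.50) and 6 (0.37); the remaining lags stay at or below 0.33.
The dominant spike at lag 2 indicates a seasonal period of 2.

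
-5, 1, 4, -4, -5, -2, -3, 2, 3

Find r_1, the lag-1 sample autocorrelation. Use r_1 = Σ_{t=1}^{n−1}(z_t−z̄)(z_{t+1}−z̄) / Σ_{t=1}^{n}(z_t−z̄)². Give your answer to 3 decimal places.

0.110

Mean z̄ = (-5 + 1 + 4 − 4 − 5 − 2 − 3 + 2 + 3)/9 = -1.0000
Numerator Σ_{t=1}^{8}(z_t−z̄)(z_{t+1}−z̄) = 11.0000
Denominator Σ(z_t−z̄)² = 100.0000
r_1 = 11.0000 / 100.0000 = 0.110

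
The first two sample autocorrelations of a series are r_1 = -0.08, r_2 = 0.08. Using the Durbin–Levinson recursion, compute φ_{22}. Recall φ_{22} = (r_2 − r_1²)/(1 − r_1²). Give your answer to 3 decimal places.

φ_{22} = (r_2 − r_1²) / (1 − r_1²)
r_1² = (-0.08)² = 0.0064
Numerator = 0.08 − 0.0064 = 0.0736; denominator = 1 − 0.0064 = 0.9936
φ_{22} = 0.0736 / 0.9936 = 0.074

0.074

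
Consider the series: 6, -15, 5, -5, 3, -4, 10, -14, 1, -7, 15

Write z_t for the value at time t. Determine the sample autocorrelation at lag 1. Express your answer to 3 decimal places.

Mean z̄ = (6 − 15 + 5 − 5 + 3 − 4 + 10 − 14 + 1 − 7 + 15)/11 = -0.4545
Numerator Σ_{t=1}^{10}(z_t−z̄)(z_{t+1}−z̄) = -535.0248
Denominator Σ(z_t−z̄)² = 904.7273
r_1 = -535.0248 / 904.7273 = -0.591

-0.591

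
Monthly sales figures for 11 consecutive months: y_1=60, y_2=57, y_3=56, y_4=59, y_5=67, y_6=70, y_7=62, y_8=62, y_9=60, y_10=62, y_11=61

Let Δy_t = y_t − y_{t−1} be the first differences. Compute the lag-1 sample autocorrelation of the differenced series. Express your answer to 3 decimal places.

0.106

First differences Δy: -3, -1, 3, 8, 3, -8, 0, -2, 2, -1
Mean of differences = 0.1000
Numerator Σ(Δy_t−Δȳ)(Δy_{t+1}−Δȳ) = 17.4900
Denominator Σ(Δy_t−Δȳ)² = 164.9000
r_1(Δy) = 17.4900 / 164.9000 = 0.106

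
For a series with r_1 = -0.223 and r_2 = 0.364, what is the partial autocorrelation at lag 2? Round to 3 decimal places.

φ_{22} = (r_2 − r_1²) / (1 − r_1²)
r_1² = (-0.223)² = 0.049729
Numerator = 0.364 − 0.0497 = 0.3143; denominator = 1 − 0.0497 = 0.9503
φ_{22} = 0.3143 / 0.9503 = 0.331

0.331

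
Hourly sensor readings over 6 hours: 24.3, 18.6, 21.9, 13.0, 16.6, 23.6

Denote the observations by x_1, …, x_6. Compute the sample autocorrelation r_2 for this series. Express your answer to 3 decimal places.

-0.161

Mean x̄ = (24.3 + 18.6 + 21.9 + 13.0 + 16.6 + 23.6)/6 = 19.6667
Deviations from mean: 4.6333, -1.0667, 2.2333, -6.6667, -3.0667, 3.9333
Σ(x_t−x̄)(x_{t+2}−x̄) = (10.3478) + (7.1111) + (-6.8489) + (-26.2222) = -15.6122
Denominator Σ(x_t−x̄)² = 96.9133
r_2 = -15.6122 / 96.9133 = -0.161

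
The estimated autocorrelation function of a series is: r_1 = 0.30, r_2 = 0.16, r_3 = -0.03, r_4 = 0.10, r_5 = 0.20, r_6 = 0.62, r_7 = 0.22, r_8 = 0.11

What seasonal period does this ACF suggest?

6

The largest autocorrelation is r_6 = 0.62; the remaining lags stay at or below 0.30. The elevated value at lag 1 (0.30), dropping to 0.16 at lag 2, reflects decaying short-term dependence rather than seasonality.
The dominant spike at lag 6 indicates a seasonal period of 6.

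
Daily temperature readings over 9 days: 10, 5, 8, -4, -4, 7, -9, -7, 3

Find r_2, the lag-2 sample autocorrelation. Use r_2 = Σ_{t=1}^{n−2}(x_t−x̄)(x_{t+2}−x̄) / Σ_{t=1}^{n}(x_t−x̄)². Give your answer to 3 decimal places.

-0.100

Mean x̄ = (10 + 5 + 8 − 4 − 4 + 7 − 9 − 7 + 3)/9 = 1.0000
Σ(x_t−x̄)(x_{t+2}−x̄) = (63.0000) + (-20.0000) + (-35.0000) + (-30.0000) + (50.0000) + (-48.0000) + (-20.0000) = -40.0000
Denominator Σ(x_t−x̄)² = 400.0000
r_2 = -40.0000 / 400.0000 = -0.100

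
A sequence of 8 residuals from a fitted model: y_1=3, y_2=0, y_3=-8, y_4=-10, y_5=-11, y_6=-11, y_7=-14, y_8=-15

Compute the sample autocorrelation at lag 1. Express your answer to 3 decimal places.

0.554

Mean ȳ = (3 + 0 − 8 − 10 − 11 − 11 − 14 − 15)/8 = -8.2500
Deviations from mean: 11.2500, 8.2500, 0.2500, -1.7500, -2.7500, -2.7500, -5.7500, -6.7500
Numerator Σ_{t=1}^{7}(y_t−ȳ)(y_{t+1}−ȳ) = 161.4375
Denominator Σ(y_t−ȳ)² = 291.5000
r_1 = 161.4375 / 291.5000 = 0.554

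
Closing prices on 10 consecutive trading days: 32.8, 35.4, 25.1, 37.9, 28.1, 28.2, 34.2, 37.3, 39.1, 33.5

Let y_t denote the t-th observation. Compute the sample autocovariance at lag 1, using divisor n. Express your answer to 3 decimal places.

Mean ȳ = (32.8 + 35.4 + 25.1 + 37.9 + 28.1 + 28.2 + 34.2 + 37.3 + 39.1 + 33.5)/10 = 33.1600
Σ_{t=1}^{9}(y_t−ȳ)(y_{t+1}−ȳ) = -30.1936
γ_1 = -30.1936 / 10 = -3.019

-3.019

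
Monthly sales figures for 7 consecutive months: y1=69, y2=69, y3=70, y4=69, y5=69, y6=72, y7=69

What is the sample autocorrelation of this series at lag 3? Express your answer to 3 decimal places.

0.262

Mean ȳ = (69 + 69 + 70 + 69 + 69 + 72 + 69)/7 = 69.5714
Deviations from mean: -0.5714, -0.5714, 0.4286, -0.5714, -0.5714, 2.4286, -0.5714
Σ(y_t−ȳ)(y_{t+3}−ȳ) = (0.3265) + (0.3265) + (1.0408) + (0.3265) = 2.0204
Denominator Σ(y_t−ȳ)² = 7.7143
r_3 = 2.0204 / 7.7143 = 0.262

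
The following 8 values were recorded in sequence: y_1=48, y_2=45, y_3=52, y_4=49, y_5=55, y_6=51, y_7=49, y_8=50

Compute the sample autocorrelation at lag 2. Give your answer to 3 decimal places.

Mean ȳ = (48 + 45 + 52 + 49 + 55 + 51 + 49 + 50)/8 = 49.8750
Σ(y_t−ȳ)(y_{t+2}−ȳ) = (-3.9844) + (4.2656) + (10.8906) + (-0.9844) + (-4.4844) + (0.1406) = 5.8438
Denominator Σ(y_t−ȳ)² = 60.8750
r_2 = 5.8438 / 60.8750 = 0.096

0.096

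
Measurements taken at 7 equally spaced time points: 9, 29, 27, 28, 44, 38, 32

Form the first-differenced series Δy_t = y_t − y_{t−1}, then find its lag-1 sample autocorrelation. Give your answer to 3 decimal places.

First differences Δy: 20, -2, 1, 16, -6, -6
Mean of differences = 3.8333
Numerator Σ(Δy_t−Δȳ)(Δy_{t+1}−Δȳ) = -135.1944
Denominator Σ(Δy_t−Δȳ)² = 644.8333
r_1(Δy) = -135.1944 / 644.8333 = -0.210

-0.210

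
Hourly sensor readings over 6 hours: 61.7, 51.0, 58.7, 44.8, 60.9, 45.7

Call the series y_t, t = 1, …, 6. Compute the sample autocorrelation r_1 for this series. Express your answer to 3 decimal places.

Mean ȳ = (61.7 + 51.0 + 58.7 + 44.8 + 60.9 + 45.7)/6 = 53.8000
Deviations from mean: 7.9000, -2.8000, 4.9000, -9.0000, 7.1000, -8.1000
Numerator Σ_{t=1}^{5}(y_t−ȳ)(y_{t+1}−ȳ) = -201.3500
Denominator Σ(y_t−ȳ)² = 291.2800
r_1 = -201.3500 / 291.2800 = -0.691

-0.691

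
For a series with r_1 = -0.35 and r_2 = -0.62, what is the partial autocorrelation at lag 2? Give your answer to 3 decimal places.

-0.846

φ_{22} = (r_2 − r_1²) / (1 − r_1²)
r_1² = (-0.35)² = 0.1225
Numerator = -0.62 − 0.1225 = -0.7425; denominator = 1 − 0.1225 = 0.8775
φ_{22} = -0.7425 / 0.8775 = -0.846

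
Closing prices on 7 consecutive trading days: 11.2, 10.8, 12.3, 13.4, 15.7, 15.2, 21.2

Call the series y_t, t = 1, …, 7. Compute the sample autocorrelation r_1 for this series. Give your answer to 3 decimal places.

Mean ȳ = (11.2 + 10.8 + 12.3 + 13.4 + 15.7 + 15.2 + 21.2)/7 = 14.2571
Numerator Σ_{t=1}^{6}(y_t−ȳ)(y_{t+1}−ȳ) = 25.6824
Denominator Σ(y_t−ȳ)² = 77.0371
r_1 = 25.6824 / 77.0371 = 0.333

0.333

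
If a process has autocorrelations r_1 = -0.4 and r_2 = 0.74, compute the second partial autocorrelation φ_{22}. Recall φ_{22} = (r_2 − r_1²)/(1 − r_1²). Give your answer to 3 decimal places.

0.690

φ_{22} = (r_2 − r_1²) / (1 − r_1²)
r_1² = (-0.4)² = 0.16
Numerator = 0.74 − 0.1600 = 0.5800; denominator = 1 − 0.1600 = 0.8400
φ_{22} = 0.5800 / 0.8400 = 0.690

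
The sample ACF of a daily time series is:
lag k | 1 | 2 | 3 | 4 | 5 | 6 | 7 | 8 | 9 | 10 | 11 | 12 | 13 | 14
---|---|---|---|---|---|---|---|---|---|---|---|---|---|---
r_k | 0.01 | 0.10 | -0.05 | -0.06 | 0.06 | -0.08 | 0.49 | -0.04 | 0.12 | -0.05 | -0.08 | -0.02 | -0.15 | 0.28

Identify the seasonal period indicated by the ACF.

The largest autocorrelation is r_7 = 0.49, with a weaker echo at lag 14 (0.28); the remaining lags stay at or below 0.12.
The dominant spike at lag 7 indicates a seasonal period of 7.

7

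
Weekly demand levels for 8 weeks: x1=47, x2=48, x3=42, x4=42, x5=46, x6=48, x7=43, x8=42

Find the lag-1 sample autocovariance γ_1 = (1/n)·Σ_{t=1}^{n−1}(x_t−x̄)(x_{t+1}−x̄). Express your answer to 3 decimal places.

0.711

Mean x̄ = (47 + 48 + 42 + 42 + 46 + 48 + 43 + 42)/8 = 44.7500
Σ_{t=1}^{7}(x_t−x̄)(x_{t+1}−x̄) = 5.6875
γ_1 = 5.6875 / 8 = 0.711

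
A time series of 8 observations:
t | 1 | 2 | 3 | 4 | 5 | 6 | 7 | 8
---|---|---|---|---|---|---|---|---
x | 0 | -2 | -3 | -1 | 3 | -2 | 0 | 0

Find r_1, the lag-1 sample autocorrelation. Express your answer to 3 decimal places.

Mean x̄ = (0 − 2 − 3 − 1 + 3 − 2 + 0 + 0)/8 = -0.6250
Deviations from mean: 0.6250, -1.3750, -2.3750, -0.3750, 3.6250, -1.3750, 0.6250, 0.6250
Σ(x_t−x̄)(x_{t+1}−x̄) = (-0.8594) + (3.2656) + (0.8906) + (-1.3594) + (-4.9844) + (-0.8594) + (0.3906) = -3.5156
Denominator Σ(x_t−x̄)² = 23.8750
r_1 = -3.5156 / 23.8750 = -0.147

-0.147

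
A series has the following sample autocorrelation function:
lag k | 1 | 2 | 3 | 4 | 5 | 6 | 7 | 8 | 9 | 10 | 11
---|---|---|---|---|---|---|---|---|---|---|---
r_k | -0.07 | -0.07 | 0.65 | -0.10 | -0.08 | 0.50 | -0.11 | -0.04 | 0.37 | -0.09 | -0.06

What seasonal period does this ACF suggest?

3

The largest autocorrelation is r_3 = 0.65, with weaker echoes at lags 6 (0.50) and 9 (0.37); the remaining lags stay at or below -0.04.
The dominant spike at lag 3 indicates a seasonal period of 3.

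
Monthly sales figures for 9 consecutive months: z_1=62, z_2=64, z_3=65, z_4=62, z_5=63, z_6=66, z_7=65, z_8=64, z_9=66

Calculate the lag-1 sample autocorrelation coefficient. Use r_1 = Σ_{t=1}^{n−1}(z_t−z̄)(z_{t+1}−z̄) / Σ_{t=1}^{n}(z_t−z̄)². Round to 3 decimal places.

-0.007

Mean z̄ = (62 + 64 + 65 + 62 + 63 + 66 + 65 + 64 + 66)/9 = 64.1111
Numerator Σ_{t=1}^{8}(z_t−z̄)(z_{t+1}−z̄) = -0.1235
Denominator Σ(z_t−z̄)² = 18.8889
r_1 = -0.1235 / 18.8889 = -0.007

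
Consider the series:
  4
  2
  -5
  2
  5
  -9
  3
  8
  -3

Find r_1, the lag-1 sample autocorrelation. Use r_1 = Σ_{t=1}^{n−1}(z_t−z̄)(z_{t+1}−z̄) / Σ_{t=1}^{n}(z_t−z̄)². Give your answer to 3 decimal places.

Mean z̄ = (4 + 2 − 5 + 2 + 5 − 9 + 3 + 8 − 3)/9 = 0.7778
Numerator Σ_{t=1}^{8}(z_t−z̄)(z_{t+1}−z̄) = -79.2716
Denominator Σ(z_t−z̄)² = 231.5556
r_1 = -79.2716 / 231.5556 = -0.342

-0.342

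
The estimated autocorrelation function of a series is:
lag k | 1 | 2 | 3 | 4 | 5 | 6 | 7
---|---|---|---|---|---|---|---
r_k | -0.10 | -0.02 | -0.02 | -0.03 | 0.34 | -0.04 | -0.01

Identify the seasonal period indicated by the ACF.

The largest autocorrelation is r_5 = 0.34; the remaining lags stay at or below -0.01.
The dominant spike at lag 5 indicates a seasonal period of 5.

5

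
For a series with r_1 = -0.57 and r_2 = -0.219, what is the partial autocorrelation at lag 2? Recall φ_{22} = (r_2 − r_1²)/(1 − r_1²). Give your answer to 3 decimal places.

φ_{22} = (r_2 − r_1²) / (1 − r_1²)
r_1² = (-0.57)² = 0.3249
Numerator = -0.219 − 0.3249 = -0.5439; denominator = 1 − 0.3249 = 0.6751
φ_{22} = -0.5439 / 0.6751 = -0.806

-0.806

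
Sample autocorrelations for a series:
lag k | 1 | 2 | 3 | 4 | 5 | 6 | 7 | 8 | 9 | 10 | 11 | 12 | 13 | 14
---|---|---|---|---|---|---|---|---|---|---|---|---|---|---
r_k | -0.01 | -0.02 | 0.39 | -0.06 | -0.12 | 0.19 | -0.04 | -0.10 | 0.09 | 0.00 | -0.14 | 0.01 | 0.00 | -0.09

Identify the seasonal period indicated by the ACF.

3

The largest autocorrelation is r_3 = 0.39, with a weaker echo at lag 6 (0.19); the remaining lags stay at or below 0.09.
The dominant spike at lag 3 indicates a seasonal period of 3.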